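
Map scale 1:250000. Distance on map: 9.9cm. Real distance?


Real distance = map distance × scale
= 9.9cm × 250000
= 2475000 cm = 24750.0 m
= 24.750 km

24.750 km


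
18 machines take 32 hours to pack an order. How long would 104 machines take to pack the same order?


Inverse proportion: x × y = constant
k = 18 × 32 = 576
y₂ = k / 104 = 576 / 104
= 5.54

5.54


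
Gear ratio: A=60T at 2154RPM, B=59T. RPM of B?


Gear ratio = 60:59 = 60:59
RPM_B = RPM_A × (teeth_A / teeth_B)
= 2154 × (60/59)
= 2190.5 RPM

2190.5 RPM


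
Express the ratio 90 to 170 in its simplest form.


GCD(90, 170) = 10
90/10 : 170/10
= 9:17

9:17


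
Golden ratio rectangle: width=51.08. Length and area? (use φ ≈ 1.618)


φ = (1 + √5) / 2 ≈ 1.618
Length = width × φ = 51.08 × 1.618 = 82.64744
≈ 82.65
Area = width × length = 51.08 × 82.64744 = 4221.6312352 ≈ 4221.63
= Length: 82.65, Area: 4221.63

Length: 82.65, Area: 4221.63


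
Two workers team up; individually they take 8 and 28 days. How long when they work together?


Rate of A = 1/8 per day
Rate of B = 1/28 per day
Combined rate = 1/8 + 1/28 = 36/224 ≈ 0.1607 per day
Days = 1 / combined rate = 224/36
≈ 6.22 days

6.22 days


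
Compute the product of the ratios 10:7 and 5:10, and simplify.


Compound ratio = (10×5) : (7×10)
= 50:70
GCD = 10
= 5:7

5:7


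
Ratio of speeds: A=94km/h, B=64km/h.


Ratio = 94:64
GCD = 2
Simplified = 47:32
Time ratio (same distance) = 32:47
Speed ratio = 47:32

47:32


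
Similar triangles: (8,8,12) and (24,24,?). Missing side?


Scale factor = 24/8 = 3
Missing side = 12 × 3
= 36.0

36.0


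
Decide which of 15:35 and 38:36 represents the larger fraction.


15/35 = 0.4286
38/36 = 1.0556
0.4286 < 1.0556, so 15:35 is less
= 38:36

38:36


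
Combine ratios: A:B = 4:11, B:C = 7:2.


Match B: multiply A:B by 7 → 28:77
Multiply B:C by 11 → 77:22
Combined: 28:77:22
GCD = 1
= 28:77:22

28:77:22


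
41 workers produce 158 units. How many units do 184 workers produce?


Direct proportion: y/x = constant
k = 158/41 ≈ 3.8537
y₂ = k × 184 = 158 × 184 / 41 = 29072/41
≈ 709.07

709.07


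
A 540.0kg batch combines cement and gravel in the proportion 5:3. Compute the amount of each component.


Total parts = 5 + 3 = 8
cement: 540.0 × 5/8 = 337.5kg
gravel: 540.0 × 3/8 = 202.5kg
= 337.5kg and 202.5kg

337.5kg and 202.5kg


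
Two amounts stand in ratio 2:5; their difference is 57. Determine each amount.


Let A = 2k, B = 5k.
5k - 2k = 57
3k = 57 → k = 57/3 = 19
A = 2×19 = 38, B = 5×19 = 95
= A = 38, B = 95

A = 38, B = 95


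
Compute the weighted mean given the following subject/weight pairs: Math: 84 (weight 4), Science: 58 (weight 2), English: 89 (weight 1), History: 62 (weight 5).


Numerator = 84×4 + 58×2 + 89×1 + 62×5
= 336 + 116 + 89 + 310
= 851
Total weight = 12
Weighted avg = 851/12
= 70.92

70.92


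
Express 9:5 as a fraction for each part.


Total parts = 9 + 5 = 14
First part: 9/14 = 9/14
Second part: 5/14 = 5/14
= 9/14 and 5/14

9/14 and 5/14


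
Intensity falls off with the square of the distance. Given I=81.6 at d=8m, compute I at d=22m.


I₁d₁² = I₂d₂²
I₂ = I₁ × (d₁/d₂)²
= 81.6 × (8/22)²
= 81.6 × 64/484
= 5222.4/484
≈ 10.7901

10.7901


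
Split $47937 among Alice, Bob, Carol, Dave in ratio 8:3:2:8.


Total parts = 8 + 3 + 2 + 8 = 21
Alice: 47937 × 8/21 = 18261.71
Bob: 47937 × 3/21 = 6848.14
Carol: 47937 × 2/21 = 4565.43
Dave: 47937 × 8/21 = 18261.71
= Alice: $18261.71, Bob: $6848.14, Carol: $4565.43, Dave: $18261.71

Alice: $18261.71, Bob: $6848.14, Carol: $4565.43, Dave: $18261.71


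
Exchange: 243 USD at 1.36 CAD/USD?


Amount × rate = 243 × 1.36
= 330.48 CAD

330.48 CAD


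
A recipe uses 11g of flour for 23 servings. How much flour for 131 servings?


Direct proportion: y/x = constant
k = 11/23 ≈ 0.4783
y₂ = k × 131 = 11 × 131 / 23 = 1441/23
≈ 62.65

62.65


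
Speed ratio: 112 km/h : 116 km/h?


Ratio = 112:116
GCD = 4
Simplified = 28:29
Time ratio (same distance) = 29:28
Speed ratio = 28:29

28:29


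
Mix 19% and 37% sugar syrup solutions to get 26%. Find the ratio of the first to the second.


Let x parts of 19% mix with y parts of 37%.
19x + 37y = 26(x + y)
19x + 37y = 26x + 26y
x(19 - 26) = y(26 - 37)
x/y = (37 - 26)/(26 - 19) = 11/7
Simplify: 11:7
= 11:7

11:7


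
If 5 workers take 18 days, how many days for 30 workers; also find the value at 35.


Inverse proportion: x × y = constant
k = 5 × 18 = 90
At x=30: k/30 = 3.00
At x=35: k/35 = 2.57
= 3.00 and 2.57

3.00 and 2.57


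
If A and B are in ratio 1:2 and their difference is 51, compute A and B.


Let A = 1k, B = 2k.
2k - 1k = 51
1k = 51 → k = 51/1 = 51
A = 1×51 = 51, B = 2×51 = 102
= A = 51, B = 102

A = 51, B = 102


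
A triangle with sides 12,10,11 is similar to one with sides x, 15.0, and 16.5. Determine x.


Scale factor = 15.0/10 = 1.5
Missing side = 12 × 1.5
= 18.0

18.0


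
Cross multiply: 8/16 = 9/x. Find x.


Cross multiply: 8 × x = 16 × 9
8x = 144
x = 144 / 8
= 18.00

18.00


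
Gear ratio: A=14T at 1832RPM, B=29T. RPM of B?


Gear ratio = 14:29 = 14:29
RPM_B = RPM_A × (teeth_A / teeth_B)
= 1832 × (14/29)
= 884.4 RPM

884.4 RPM


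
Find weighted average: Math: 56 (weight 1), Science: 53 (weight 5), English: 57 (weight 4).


Numerator = 56×1 + 53×5 + 57×4
= 56 + 265 + 228
= 549
Total weight = 10
Weighted avg = 549/10
= 54.90

54.90


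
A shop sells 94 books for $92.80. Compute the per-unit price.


Unit rate = total / quantity
= 92.80 / 94
= $0.99 per unit

$0.99 per unit


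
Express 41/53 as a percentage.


Percentage = (part / whole) × 100
= (41 / 53) × 100
≈ 77.36%

77.36%


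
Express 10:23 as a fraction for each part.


Total parts = 10 + 23 = 33
First part: 10/33 = 10/33
Second part: 23/33 = 23/33
= 10/33 and 23/33

10/33 and 23/33


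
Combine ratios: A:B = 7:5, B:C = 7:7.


Match B: multiply A:B by 7 → 49:35
Multiply B:C by 5 → 35:35
Combined: 49:35:35
GCD = 7
= 7:5:5

7:5:5


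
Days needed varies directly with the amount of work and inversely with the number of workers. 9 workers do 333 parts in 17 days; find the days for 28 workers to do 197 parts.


Days ∝ work / workers, so d₂ = d₁ × (m₁/m₂) × (w₂/w₁)
Workers factor (inverse): 9/28 ≈ 0.3214
Work factor (direct): 197/333 ≈ 0.5916
d₂ = 17 × 9/28 × 197/333 = (17 × 9 × 197) / (28 × 333) = 30141/9324
≈ 3.23 days

3.23 days


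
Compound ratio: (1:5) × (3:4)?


Compound ratio = (1×3) : (5×4)
= 3:20
GCD = 1
= 3:20

3:20


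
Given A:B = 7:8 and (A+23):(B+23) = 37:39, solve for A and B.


Let A = 7k, B = 8k.
(7k + 23) / (8k + 23) = 37/39
Cross-multiply: 39(7k + 23) = 37(8k + 23)
273k + 897 = 296k + 851
273k - 296k = 851 - 897
-23k = -46
k = -46/-23 = 2
A = 7×2 = 14, B = 8×2 = 16
= A = 14, B = 16

A = 14, B = 16


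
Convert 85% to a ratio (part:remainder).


85% means 85 parts out of 100; remainder = 15
Part : remainder = 85:15
GCD = 5
= 17:3

17:3


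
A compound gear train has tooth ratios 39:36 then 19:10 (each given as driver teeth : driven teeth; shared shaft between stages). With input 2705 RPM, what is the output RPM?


Stage 1: RPM_B = RPM_A × t_A/t_B = 2705 × 39/36 = 105495/36 ≈ 2930.42
B and C share a shaft → RPM_C = RPM_B
Stage 2: RPM_D = RPM_C × t_C/t_D = RPM_A × (t_A×t_C)/(t_B×t_D)
Overall ratio = (39×19)/(36×10) = 741/360
RPM_D = 2705 × 741/360 = 2004405/360
≈ 5567.79 RPM

5567.79 RPM


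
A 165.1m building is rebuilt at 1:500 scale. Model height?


Model size = real / scale
= 165.1 / 500
= 0.3302 m

0.3302 m


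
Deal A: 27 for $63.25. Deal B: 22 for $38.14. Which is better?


Deal A: $63.25/27 = $2.3426/unit
Deal B: $38.14/22 = $1.7336/unit
B is cheaper per unit
= Deal B

Deal B


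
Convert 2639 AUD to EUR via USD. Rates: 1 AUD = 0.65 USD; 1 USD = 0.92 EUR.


Step 1: 2639 AUD × 0.65 = 1715.35 USD
Step 2: 1715.35 USD × 0.92 = 1578.12 EUR
Implied rate AUD→EUR = 0.65 × 0.92 = 0.5980
= 1578.12 EUR

1578.12 EUR


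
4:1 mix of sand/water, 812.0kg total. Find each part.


Total parts = 4 + 1 = 5
sand: 812.0 × 4/5 = 649.6kg
water: 812.0 × 1/5 = 162.4kg
= 649.6kg and 162.4kg

649.6kg and 162.4kg


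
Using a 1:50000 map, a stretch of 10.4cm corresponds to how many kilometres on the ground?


Real distance = map distance × scale
= 10.4cm × 50000
= 520000 cm = 5200.0 m
= 5.200 km

5.200 km


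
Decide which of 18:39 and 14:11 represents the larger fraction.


18/39 = 0.4615
14/11 = 1.2727
0.4615 < 1.2727, so 18:39 is less
= 14:11

14:11


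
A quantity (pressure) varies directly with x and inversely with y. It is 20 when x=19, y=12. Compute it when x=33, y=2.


z = k·x/y
Solve for k using the known point: k = z·y/x = 20×12/19 = 240/19 ≈ 12.6316
Now evaluate at x=33, y=2:
z = k × 33 / 2 = (240 × 33) / (19 × 2) = 7920/38
≈ 208.4211

208.4211


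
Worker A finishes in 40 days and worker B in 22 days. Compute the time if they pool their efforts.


Rate of A = 1/40 per day
Rate of B = 1/22 per day
Combined rate = 1/40 + 1/22 = 62/880 ≈ 0.0705 per day
Days = 1 / combined rate = 880/62
≈ 14.19 days

14.19 days


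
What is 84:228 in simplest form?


GCD(84, 228) = 12
84/12 : 228/12
= 7:19

7:19


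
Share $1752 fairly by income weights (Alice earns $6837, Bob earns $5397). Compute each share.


Total income = 6837 + 5397 = $12234
Alice: $1752 × 6837/12234 = $979.11
Bob: $1752 × 5397/12234 = $772.89
= Alice: $979.11, Bob: $772.89

Alice: $979.11, Bob: $772.89


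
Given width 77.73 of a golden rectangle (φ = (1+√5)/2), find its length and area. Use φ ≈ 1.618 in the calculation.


φ = (1 + √5) / 2 ≈ 1.618
Length = width × φ = 77.73 × 1.618 = 125.76714
≈ 125.77
Area = width × length = 77.73 × 125.76714 = 9775.8797922 ≈ 9775.88
= Length: 125.77, Area: 9775.88

Length: 125.77, Area: 9775.88


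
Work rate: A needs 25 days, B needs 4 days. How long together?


Rate of A = 1/25 per day
Rate of B = 1/4 per day
Combined rate = 1/25 + 1/4 = 29/100 = 0.2900 per day
Days = 1 / combined rate = 100/29
≈ 3.45 days

3.45 days


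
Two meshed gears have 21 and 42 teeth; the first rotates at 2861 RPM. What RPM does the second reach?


Gear ratio = 21:42 = 1:2
RPM_B = RPM_A × (teeth_A / teeth_B)
= 2861 × (21/42)
= 1430.5 RPM

1430.5 RPM


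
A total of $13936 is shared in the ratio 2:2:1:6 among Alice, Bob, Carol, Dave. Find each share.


Total parts = 2 + 2 + 1 + 6 = 11
Alice: 13936 × 2/11 = 2533.82
Bob: 13936 × 2/11 = 2533.82
Carol: 13936 × 1/11 = 1266.91
Dave: 13936 × 6/11 = 7601.45
= Alice: $2533.82, Bob: $2533.82, Carol: $1266.91, Dave: $7601.45

Alice: $2533.82, Bob: $2533.82, Carol: $1266.91, Dave: $7601.45


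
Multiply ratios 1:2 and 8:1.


Compound ratio = (1×8) : (2×1)
= 8:2
GCD = 2
= 4:1

4:1


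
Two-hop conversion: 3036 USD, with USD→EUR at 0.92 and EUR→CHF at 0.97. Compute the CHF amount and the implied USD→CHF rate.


Step 1: 3036 USD × 0.92 = 2793.12 EUR
Step 2: 2793.12 EUR × 0.97 = 2709.33 CHF
Implied rate USD→CHF = 0.92 × 0.97 = 0.8924
= 2709.33 CHF; implied rate 0.8924 CHF/USD

2709.33 CHF; implied rate 0.8924 CHF/USD


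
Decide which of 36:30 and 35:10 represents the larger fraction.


36/30 = 1.2000
35/10 = 3.5000
1.2000 < 3.5000, so 36:30 is less
= 35:10

35:10


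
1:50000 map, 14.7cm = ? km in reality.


Real distance = map distance × scale
= 14.7cm × 50000
= 735000 cm = 7350.0 m
= 7.350 km

7.350 km


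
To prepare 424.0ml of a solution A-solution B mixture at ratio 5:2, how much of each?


Total parts = 5 + 2 = 7
solution A: 424.0 × 5/7 = 302.9ml
solution B: 424.0 × 2/7 = 121.1ml
= 302.9ml and 121.1ml

302.9ml and 121.1ml


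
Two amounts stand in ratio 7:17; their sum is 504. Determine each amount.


Let A = 7k, B = 17k.
7k + 17k = 504
24k = 504 → k = 504/24 = 21
A = 7×21 = 147, B = 17×21 = 357
= A = 147, B = 357

A = 147, B = 357


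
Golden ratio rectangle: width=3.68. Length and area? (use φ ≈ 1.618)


φ = (1 + √5) / 2 ≈ 1.618
Length = width × φ = 3.68 × 1.618 = 5.95424
≈ 5.95
Area = width × length = 3.68 × 5.95424 = 21.9116032 ≈ 21.91
= Length: 5.95, Area: 21.91

Length: 5.95, Area: 21.91


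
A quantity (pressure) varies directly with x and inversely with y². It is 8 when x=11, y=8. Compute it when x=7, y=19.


z = k·x/y²
Solve for k using the known point: k = z·y²/x = 8×64/11 = 512/11 ≈ 46.5455
Now evaluate at x=7, y=19:
z = k × 7 / 361 = (512 × 7) / (11 × 361) = 3584/3971
≈ 0.9025

0.9025


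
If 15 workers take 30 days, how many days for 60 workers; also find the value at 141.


Inverse proportion: x × y = constant
k = 15 × 30 = 450
At x=60: k/60 = 7.50
At x=141: k/141 = 3.19
= 7.50 and 3.19

7.50 and 3.19


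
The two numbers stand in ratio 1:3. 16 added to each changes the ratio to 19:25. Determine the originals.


Let A = 1k, B = 3k.
(1k + 16) / (3k + 16) = 19/25
Cross-multiply: 25(1k + 16) = 19(3k + 16)
25k + 400 = 57k + 304
25k - 57k = 304 - 400
-32k = -96
k = -96/-32 = 3
A = 1×3 = 3, B = 3×3 = 9
= A = 3, B = 9

A = 3, B = 9


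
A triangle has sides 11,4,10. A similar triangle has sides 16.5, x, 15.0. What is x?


Scale factor = 16.5/11 = 1.5
Missing side = 4 × 1.5
= 6.0

6.0


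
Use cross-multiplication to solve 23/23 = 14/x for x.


Cross multiply: 23 × x = 23 × 14
23x = 322
x = 322 / 23
= 14.00

14.00


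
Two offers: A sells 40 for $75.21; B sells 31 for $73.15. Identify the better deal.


Deal A: $75.21/40 = $1.8803/unit
Deal B: $73.15/31 = $2.3597/unit
A is cheaper per unit
= Deal A

Deal A


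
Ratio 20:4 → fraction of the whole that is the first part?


Total parts = 20 + 4 = 24
First part: 20/24 = 5/6
= 5/6

5/6


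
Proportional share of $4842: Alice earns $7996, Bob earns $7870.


Total income = 7996 + 7870 = $15866
Alice: $4842 × 7996/15866 = $2440.23
Bob: $4842 × 7870/15866 = $2401.77
= Alice: $2440.23, Bob: $2401.77

Alice: $2440.23, Bob: $2401.77


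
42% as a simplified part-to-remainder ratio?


42% means 42 parts out of 100; remainder = 58
Part : remainder = 42:58
GCD = 2
= 21:29

21:29


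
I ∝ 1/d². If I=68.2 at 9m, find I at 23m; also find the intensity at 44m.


I₁d₁² = I₂d₂²
I at 23m = 68.2 × (9/23)² = 68.2 × 81/529 = 5524.2/529 ≈ 10.4427
I at 44m = 68.2 × (9/44)² = 68.2 × 81/1936 = 5524.2/1936 ≈ 2.8534
= 10.4427 and 2.8534

10.4427 and 2.8534


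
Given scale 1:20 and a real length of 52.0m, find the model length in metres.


Model size = real / scale
= 52.0 / 20
= 2.6000 m

2.6000 m


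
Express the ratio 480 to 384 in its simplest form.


GCD(480, 384) = 96
480/96 : 384/96
= 5:4

5:4


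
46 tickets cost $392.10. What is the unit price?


Unit rate = total / quantity
= 392.10 / 46
= $8.52 per unit

$8.52 per unit


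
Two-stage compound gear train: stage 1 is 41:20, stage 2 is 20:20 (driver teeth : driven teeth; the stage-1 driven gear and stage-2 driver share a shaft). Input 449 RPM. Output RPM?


Stage 1: RPM_B = RPM_A × t_A/t_B = 449 × 41/20 = 18409/20 = 920.45
B and C share a shaft → RPM_C = RPM_B
Stage 2: RPM_D = RPM_C × t_C/t_D = RPM_A × (t_A×t_C)/(t_B×t_D)
Overall ratio = (41×20)/(20×20) = 820/400
RPM_D = 449 × 820/400 = 368180/400
= 920.45 RPM

920.45 RPM


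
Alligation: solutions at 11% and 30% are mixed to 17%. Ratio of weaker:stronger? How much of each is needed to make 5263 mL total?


Let x parts of 11% mix with y parts of 30%.
11x + 30y = 17(x + y)
11x + 30y = 17x + 17y
x(11 - 17) = y(17 - 30)
x/y = (30 - 17)/(17 - 11) = 13/6
Simplify: 13:6
Total parts = 19; one part = 5263/19 = 277.00 mL
11% solution: 13×277.00 = 3601.00 mL
30% solution: 6×277.00 = 1662.00 mL
= ratio 13:6; 3601.00 mL and 1662.00 mL

ratio 13:6; 3601.00 mL and 1662.00 mL


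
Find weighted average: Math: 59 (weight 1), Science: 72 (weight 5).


Numerator = 59×1 + 72×5
= 59 + 360
= 419
Total weight = 6
Weighted avg = 419/6
= 69.83

69.83


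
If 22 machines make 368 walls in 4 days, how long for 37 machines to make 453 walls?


Days ∝ work / workers, so d₂ = d₁ × (m₁/m₂) × (w₂/w₁)
Workers factor (inverse): 22/37 ≈ 0.5946
Work factor (direct): 453/368 ≈ 1.2310
d₂ = 4 × 22/37 × 453/368 = (4 × 22 × 453) / (37 × 368) = 39864/13616
≈ 2.93 days

2.93 days


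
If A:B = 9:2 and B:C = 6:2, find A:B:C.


Match B: multiply A:B by 6 → 54:12
Multiply B:C by 2 → 12:4
Combined: 54:12:4
GCD = 2
= 27:6:2

27:6:2


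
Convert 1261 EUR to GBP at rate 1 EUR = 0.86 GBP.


Amount × rate = 1261 × 0.86
= 1084.46 GBP

1084.46 GBP


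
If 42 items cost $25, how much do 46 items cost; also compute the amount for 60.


Direct proportion: y/x = constant
k = 25/42 ≈ 0.5952
y at x=46: k × 46 = 25 × 46 / 42 = 1150/42 ≈ 27.38
y at x=60: k × 60 = 25 × 60 / 42 = 1500/42 ≈ 35.71
= 27.38 and 35.71

27.38 and 35.71


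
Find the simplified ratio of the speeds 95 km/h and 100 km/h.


Ratio = 95:100
GCD = 5
Simplified = 19:20
Time ratio (same distance) = 20:19
Speed ratio = 19:20

19:20


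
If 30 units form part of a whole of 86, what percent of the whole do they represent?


Percentage = (part / whole) × 100
= (30 / 86) × 100
≈ 34.88%

34.88%


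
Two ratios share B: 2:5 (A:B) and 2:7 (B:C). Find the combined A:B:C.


Match B: multiply A:B by 2 → 4:10
Multiply B:C by 5 → 10:35
Combined: 4:10:35
GCD = 1
= 4:10:35

4:10:35


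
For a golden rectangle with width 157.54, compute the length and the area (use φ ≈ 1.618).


φ = (1 + √5) / 2 ≈ 1.618
Length = width × φ = 157.54 × 1.618 = 254.89972
≈ 254.90
Area = width × length = 157.54 × 254.89972 = 40156.9018888 ≈ 40156.90
= Length: 254.90, Area: 40156.90

Length: 254.90, Area: 40156.90


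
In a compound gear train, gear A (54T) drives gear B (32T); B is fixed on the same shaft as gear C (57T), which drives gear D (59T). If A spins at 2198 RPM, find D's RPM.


Stage 1: RPM_B = RPM_A × t_A/t_B = 2198 × 54/32 = 118692/32 ≈ 3709.13
B and C share a shaft → RPM_C = RPM_B
Stage 2: RPM_D = RPM_C × t_C/t_D = RPM_A × (t_A×t_C)/(t_B×t_D)
Overall ratio = (54×57)/(32×59) = 3078/1888
RPM_D = 2198 × 3078/1888 = 6765444/1888
≈ 3583.39 RPM

3583.39 RPM


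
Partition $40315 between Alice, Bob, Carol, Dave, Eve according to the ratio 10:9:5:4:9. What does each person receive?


Total parts = 10 + 9 + 5 + 4 + 9 = 37
Alice: 40315 × 10/37 = 10895.95
Bob: 40315 × 9/37 = 9806.35
Carol: 40315 × 5/37 = 5447.97
Dave: 40315 × 4/37 = 4358.38
Eve: 40315 × 9/37 = 9806.35
= Alice: $10895.95, Bob: $9806.35, Carol: $5447.97, Dave: $4358.38, Eve: $9806.35

Alice: $10895.95, Bob: $9806.35, Carol: $5447.97, Dave: $4358.38, Eve: $9806.35


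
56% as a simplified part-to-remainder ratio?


56% means 56 parts out of 100; remainder = 44
Part : remainder = 56:44
GCD = 4
= 14:11

14:11


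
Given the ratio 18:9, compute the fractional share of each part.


Total parts = 18 + 9 = 27
First part: 18/27 = 2/3
Second part: 9/27 = 1/3
= 2/3 and 1/3

2/3 and 1/3


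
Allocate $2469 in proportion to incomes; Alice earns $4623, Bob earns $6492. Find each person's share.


Total income = 4623 + 6492 = $11115
Alice: $2469 × 4623/11115 = $1026.92
Bob: $2469 × 6492/11115 = $1442.08
= Alice: $1026.92, Bob: $1442.08

Alice: $1026.92, Bob: $1442.08


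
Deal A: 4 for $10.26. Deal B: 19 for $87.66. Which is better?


Deal A: $10.26/4 = $2.5650/unit
Deal B: $87.66/19 = $4.6137/unit
A is cheaper per unit
= Deal A

Deal A


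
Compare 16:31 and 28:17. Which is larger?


16/31 = 0.5161
28/17 = 1.6471
0.5161 < 1.6471, so 16:31 is less
= 28:17

28:17


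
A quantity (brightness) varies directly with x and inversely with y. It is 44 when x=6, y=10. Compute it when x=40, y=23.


z = k·x/y
Solve for k using the known point: k = z·y/x = 44×10/6 = 440/6 ≈ 73.3333
Now evaluate at x=40, y=23:
z = k × 40 / 23 = (440 × 40) / (6 × 23) = 17600/138
≈ 127.5362

127.5362


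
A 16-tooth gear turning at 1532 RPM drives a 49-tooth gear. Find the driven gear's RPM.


Gear ratio = 16:49 = 16:49
RPM_B = RPM_A × (teeth_A / teeth_B)
= 1532 × (16/49)
= 500.2 RPM

500.2 RPM


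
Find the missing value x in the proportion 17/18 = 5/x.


Cross multiply: 17 × x = 18 × 5
17x = 90
x = 90 / 17
= 5.29

5.29


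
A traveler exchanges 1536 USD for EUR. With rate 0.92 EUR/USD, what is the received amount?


Amount × rate = 1536 × 0.92
= 1413.12 EUR

1413.12 EUR


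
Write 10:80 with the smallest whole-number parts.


GCD(10, 80) = 10
10/10 : 80/10
= 1:8

1:8


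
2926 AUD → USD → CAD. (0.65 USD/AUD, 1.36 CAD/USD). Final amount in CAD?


Step 1: 2926 AUD × 0.65 = 1901.90 USD
Step 2: 1901.90 USD × 1.36 = 2586.58 CAD
Implied rate AUD→CAD = 0.65 × 1.36 = 0.8840
= 2586.58 CAD

2586.58 CAD


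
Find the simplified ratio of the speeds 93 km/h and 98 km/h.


Ratio = 93:98
GCD = 1
Simplified = 93:98
Time ratio (same distance) = 98:93
Speed ratio = 93:98

93:98


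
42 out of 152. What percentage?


Percentage = (part / whole) × 100
= (42 / 152) × 100
≈ 27.63%

27.63%


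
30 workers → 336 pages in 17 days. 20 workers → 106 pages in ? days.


Days ∝ work / workers, so d₂ = d₁ × (m₁/m₂) × (w₂/w₁)
Workers factor (inverse): 30/20 = 1.5000
Work factor (direct): 106/336 ≈ 0.3155
d₂ = 17 × 30/20 × 106/336 = (17 × 30 × 106) / (20 × 336) = 54060/6720
≈ 8.04 days

8.04 days


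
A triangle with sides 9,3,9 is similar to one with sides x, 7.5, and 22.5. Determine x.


Scale factor = 7.5/3 = 2.5
Missing side = 9 × 2.5
= 22.5

22.5


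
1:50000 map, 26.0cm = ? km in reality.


Real distance = map distance × scale
= 26.0cm × 50000
= 1300000 cm = 13000.0 m
= 13.000 km

13.000 km


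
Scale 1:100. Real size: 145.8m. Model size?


Model size = real / scale
= 145.8 / 100
= 1.4580 m

1.4580 m


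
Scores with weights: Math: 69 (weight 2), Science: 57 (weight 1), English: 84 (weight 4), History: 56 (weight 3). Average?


Numerator = 69×2 + 57×1 + 84×4 + 56×3
= 138 + 57 + 336 + 168
= 699
Total weight = 10
Weighted avg = 699/10
= 69.90

69.90


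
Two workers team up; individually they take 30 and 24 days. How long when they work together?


Rate of A = 1/30 per day
Rate of B = 1/24 per day
Combined rate = 1/30 + 1/24 = 54/720 = 0.0750 per day
Days = 1 / combined rate = 720/54
≈ 13.33 days

13.33 days


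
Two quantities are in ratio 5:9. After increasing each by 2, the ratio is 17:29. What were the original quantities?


Let A = 5k, B = 9k.
(5k + 2) / (9k + 2) = 17/29
Cross-multiply: 29(5k + 2) = 17(9k + 2)
145k + 58 = 153k + 34
145k - 153k = 34 - 58
-8k = -24
k = -24/-8 = 3
A = 5×3 = 15, B = 9×3 = 27
= A = 15, B = 27

A = 15, B = 27


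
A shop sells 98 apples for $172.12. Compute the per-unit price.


Unit rate = total / quantity
= 172.12 / 98
= $1.76 per unit

$1.76 per unit


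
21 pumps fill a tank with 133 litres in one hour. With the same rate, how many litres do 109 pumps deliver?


Direct proportion: y/x = constant
k = 133/21 ≈ 6.3333
y₂ = k × 109 = 133 × 109 / 21 = 14497/21
≈ 690.33

690.33


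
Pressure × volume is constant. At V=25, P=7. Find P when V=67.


Inverse proportion: x × y = constant
k = 25 × 7 = 175
y₂ = k / 67 = 175 / 67
= 2.61

2.61


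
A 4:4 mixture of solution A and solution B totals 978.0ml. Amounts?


Total parts = 4 + 4 = 8
solution A: 978.0 × 4/8 = 489.0ml
solution B: 978.0 × 4/8 = 489.0ml
= 489.0ml and 489.0ml

489.0ml and 489.0ml


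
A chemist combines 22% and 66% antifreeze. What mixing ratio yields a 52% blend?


Let x parts of 22% mix with y parts of 66%.
22x + 66y = 52(x + y)
22x + 66y = 52x + 52y
x(22 - 52) = y(52 - 66)
x/y = (66 - 52)/(52 - 22) = 14/30
Simplify: 7:15
= 7:15

7:15


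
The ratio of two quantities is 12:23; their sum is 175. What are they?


Let A = 12k, B = 23k.
12k + 23k = 175
35k = 175 → k = 175/35 = 5
A = 12×5 = 60, B = 23×5 = 115
= A = 60, B = 115

A = 60, B = 115


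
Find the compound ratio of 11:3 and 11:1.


Compound ratio = (11×11) : (3×1)
= 121:3
GCD = 1
= 121:3

121:3


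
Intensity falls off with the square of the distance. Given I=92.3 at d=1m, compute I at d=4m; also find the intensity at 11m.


I₁d₁² = I₂d₂²
I at 4m = 92.3 × (1/4)² = 92.3 × 1/16 = 92.3/16 ≈ 5.7688
I at 11m = 92.3 × (1/11)² = 92.3 × 1/121 = 92.3/121 ≈ 0.7628
= 5.7688 and 0.7628

5.7688 and 0.7628


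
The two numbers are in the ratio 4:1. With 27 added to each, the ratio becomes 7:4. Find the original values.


Let A = 4k, B = 1k.
(4k + 27) / (1k + 27) = 7/4
Cross-multiply: 4(4k + 27) = 7(1k + 27)
16k + 108 = 7k + 189
16k - 7k = 189 - 108
9k = 81
k = 81/9 = 9
A = 4×9 = 36, B = 1×9 = 9
= A = 36, B = 9

A = 36, B = 9


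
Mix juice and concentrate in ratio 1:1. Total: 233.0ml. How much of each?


Total parts = 1 + 1 = 2
juice: 233.0 × 1/2 = 116.5ml
concentrate: 233.0 × 1/2 = 116.5ml
= 116.5ml and 116.5ml

116.5ml and 116.5ml


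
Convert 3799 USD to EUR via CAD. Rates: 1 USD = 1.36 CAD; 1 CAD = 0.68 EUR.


Step 1: 3799 USD × 1.36 = 5166.64 CAD
Step 2: 5166.64 CAD × 0.68 = 3513.32 EUR
Implied rate USD→EUR = 1.36 × 0.68 = 0.9248
= 3513.32 EUR

3513.32 EUR


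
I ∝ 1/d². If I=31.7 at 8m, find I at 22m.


I₁d₁² = I₂d₂²
I₂ = I₁ × (d₁/d₂)²
= 31.7 × (8/22)²
= 31.7 × 64/484
= 2028.8/484
≈ 4.1917

4.1917


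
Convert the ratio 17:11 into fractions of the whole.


Total parts = 17 + 11 = 28
First part: 17/28 = 17/28
Second part: 11/28 = 11/28
= 17/28 and 11/28

17/28 and 11/28


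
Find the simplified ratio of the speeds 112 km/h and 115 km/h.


Ratio = 112:115
GCD = 1
Simplified = 112:115
Time ratio (same distance) = 115:112
Speed ratio = 112:115

112:115


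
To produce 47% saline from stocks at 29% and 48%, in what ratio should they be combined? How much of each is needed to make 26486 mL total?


Let x parts of 29% mix with y parts of 48%.
29x + 48y = 47(x + y)
29x + 48y = 47x + 47y
x(29 - 47) = y(47 - 48)
x/y = (48 - 47)/(47 - 29) = 1/18
Simplify: 1:18
Total parts = 19; one part = 26486/19 = 1394.00 mL
29% solution: 1×1394.00 = 1394.00 mL
48% solution: 18×1394.00 = 25092.00 mL
= ratio 1:18; 1394.00 mL and 25092.00 mL

ratio 1:18; 1394.00 mL and 25092.00 mL


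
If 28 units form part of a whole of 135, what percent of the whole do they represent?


Percentage = (part / whole) × 100
= (28 / 135) × 100
≈ 20.74%

20.74%


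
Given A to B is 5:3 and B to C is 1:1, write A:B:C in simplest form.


Match B: multiply A:B by 1 → 5:3
Multiply B:C by 3 → 3:3
Combined: 5:3:3
GCD = 1
= 5:3:3

5:3:3


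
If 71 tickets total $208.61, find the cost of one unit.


Unit rate = total / quantity
= 208.61 / 71
= $2.94 per unit

$2.94 per unit


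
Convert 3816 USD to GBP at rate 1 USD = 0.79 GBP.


Amount × rate = 3816 × 0.79
= 3014.64 GBP

3014.64 GBP


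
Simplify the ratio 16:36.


GCD(16, 36) = 4
16/4 : 36/4
= 4:9

4:9


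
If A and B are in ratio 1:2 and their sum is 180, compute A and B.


Let A = 1k, B = 2k.
1k + 2k = 180
3k = 180 → k = 180/3 = 60
A = 1×60 = 60, B = 2×60 = 120
= A = 60, B = 120

A = 60, B = 120


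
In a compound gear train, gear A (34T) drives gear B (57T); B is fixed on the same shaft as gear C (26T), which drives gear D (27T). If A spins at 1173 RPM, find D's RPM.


Stage 1: RPM_B = RPM_A × t_A/t_B = 1173 × 34/57 = 39882/57 ≈ 699.68
B and C share a shaft → RPM_C = RPM_B
Stage 2: RPM_D = RPM_C × t_C/t_D = RPM_A × (t_A×t_C)/(t_B×t_D)
Overall ratio = (34×26)/(57×27) = 884/1539
RPM_D = 1173 × 884/1539 = 1036932/1539
≈ 673.77 RPM

673.77 RPM


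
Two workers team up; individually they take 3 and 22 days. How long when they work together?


Rate of A = 1/3 per day
Rate of B = 1/22 per day
Combined rate = 1/3 + 1/22 = 25/66 ≈ 0.3788 per day
Days = 1 / combined rate = 66/25
= 2.64 days

2.64 days


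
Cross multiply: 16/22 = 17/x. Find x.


Cross multiply: 16 × x = 22 × 17
16x = 374
x = 374 / 16
= 23.38

23.38


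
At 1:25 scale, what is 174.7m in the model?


Model size = real / scale
= 174.7 / 25
= 6.9880 m

6.9880 m


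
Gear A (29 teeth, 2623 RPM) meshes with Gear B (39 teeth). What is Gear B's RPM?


Gear ratio = 29:39 = 29:39
RPM_B = RPM_A × (teeth_A / teeth_B)
= 2623 × (29/39)
= 1950.4 RPM

1950.4 RPM


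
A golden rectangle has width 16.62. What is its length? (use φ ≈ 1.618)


φ = (1 + √5) / 2 ≈ 1.618
Length = width × φ = 16.62 × 1.618 = 26.89116
≈ 26.89

26.89


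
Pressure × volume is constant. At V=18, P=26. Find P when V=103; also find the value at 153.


Inverse proportion: x × y = constant
k = 18 × 26 = 468
At x=103: k/103 = 4.54
At x=153: k/153 = 3.06
= 4.54 and 3.06

4.54 and 3.06


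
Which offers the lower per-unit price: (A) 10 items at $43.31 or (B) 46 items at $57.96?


Deal A: $43.31/10 = $4.3310/unit
Deal B: $57.96/46 = $1.2600/unit
B is cheaper per unit
= Deal B

Deal B


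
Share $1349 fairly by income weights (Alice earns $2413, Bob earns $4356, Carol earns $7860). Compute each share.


Total income = 2413 + 4356 + 7860 = $14629
Alice: $1349 × 2413/14629 = $222.51
Bob: $1349 × 4356/14629 = $401.68
Carol: $1349 × 7860/14629 = $724.80
= Alice: $222.51, Bob: $401.68, Carol: $724.80

Alice: $222.51, Bob: $401.68, Carol: $724.80


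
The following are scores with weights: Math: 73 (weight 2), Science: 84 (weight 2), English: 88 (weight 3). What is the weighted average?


Numerator = 73×2 + 84×2 + 88×3
= 146 + 168 + 264
= 578
Total weight = 7
Weighted avg = 578/7
= 82.57

82.57


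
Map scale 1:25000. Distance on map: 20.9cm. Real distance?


Real distance = map distance × scale
= 20.9cm × 25000
= 522500 cm = 5225.0 m
= 5.225 km

5.225 km


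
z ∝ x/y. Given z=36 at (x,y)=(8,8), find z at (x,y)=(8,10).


z = k·x/y
Solve for k using the known point: k = z·y/x = 36×8/8 = 288/8 = 36.0000
Now evaluate at x=8, y=10:
z = k × 8 / 10 = (288 × 8) / (8 × 10) = 2304/80
= 28.8000

28.8000


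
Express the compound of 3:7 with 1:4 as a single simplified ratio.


Compound ratio = (3×1) : (7×4)
= 3:28
GCD = 1
= 3:28

3:28


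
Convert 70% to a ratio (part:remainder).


70% means 70 parts out of 100; remainder = 30
Part : remainder = 70:30
GCD = 10
= 7:3

7:3


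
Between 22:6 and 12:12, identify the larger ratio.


22/6 = 3.6667
12/12 = 1.0000
3.6667 > 1.0000, so 22:6 is greater
= 22:6

22:6


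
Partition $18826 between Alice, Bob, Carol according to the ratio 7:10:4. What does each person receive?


Total parts = 7 + 10 + 4 = 21
Alice: 18826 × 7/21 = 6275.33
Bob: 18826 × 10/21 = 8964.76
Carol: 18826 × 4/21 = 3585.90
= Alice: $6275.33, Bob: $8964.76, Carol: $3585.90

Alice: $6275.33, Bob: $8964.76, Carol: $3585.90


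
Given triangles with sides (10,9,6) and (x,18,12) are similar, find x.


Scale factor = 18/9 = 2
Missing side = 10 × 2
= 20.0

20.0


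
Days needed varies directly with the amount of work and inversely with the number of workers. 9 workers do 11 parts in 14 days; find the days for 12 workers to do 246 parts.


Days ∝ work / workers, so d₂ = d₁ × (m₁/m₂) × (w₂/w₁)
Workers factor (inverse): 9/12 = 0.7500
Work factor (direct): 246/11 ≈ 22.3636
d₂ = 14 × 9/12 × 246/11 = (14 × 9 × 246) / (12 × 11) = 30996/132
≈ 234.82 days

234.82 days


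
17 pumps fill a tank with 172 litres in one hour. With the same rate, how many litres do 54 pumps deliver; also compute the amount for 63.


Direct proportion: y/x = constant
k = 172/17 ≈ 10.1176
y at x=54: k × 54 = 172 × 54 / 17 = 9288/17 ≈ 546.35
y at x=63: k × 63 = 172 × 63 / 17 = 10836/17 ≈ 637.41
= 546.35 and 637.41

546.35 and 637.41


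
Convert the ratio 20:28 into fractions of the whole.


Total parts = 20 + 28 = 48
First part: 20/48 = 5/12
Second part: 28/48 = 7/12
= 5/12 and 7/12

5/12 and 7/12


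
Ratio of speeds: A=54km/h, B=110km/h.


Ratio = 54:110
GCD = 2
Simplified = 27:55
Time ratio (same distance) = 55:27
Speed ratio = 27:55

27:55


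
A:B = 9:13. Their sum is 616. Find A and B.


Let A = 9k, B = 13k.
9k + 13k = 616
22k = 616 → k = 616/22 = 28
A = 9×28 = 252, B = 13×28 = 364
= A = 252, B = 364

A = 252, B = 364


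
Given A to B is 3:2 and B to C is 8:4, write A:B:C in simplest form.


Match B: multiply A:B by 8 → 24:16
Multiply B:C by 2 → 16:8
Combined: 24:16:8
GCD = 8
= 3:2:1

3:2:1


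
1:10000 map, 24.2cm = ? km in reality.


Real distance = map distance × scale
= 24.2cm × 10000
= 242000 cm = 2420.0 m
= 2.420 km

2.420 km


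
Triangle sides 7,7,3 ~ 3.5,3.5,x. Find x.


Scale factor = 3.5/7 = 0.5
Missing side = 3 × 0.5
= 1.5

1.5


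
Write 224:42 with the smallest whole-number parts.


GCD(224, 42) = 14
224/14 : 42/14
= 16:3

16:3


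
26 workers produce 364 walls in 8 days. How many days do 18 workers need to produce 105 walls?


Days ∝ work / workers, so d₂ = d₁ × (m₁/m₂) × (w₂/w₁)
Workers factor (inverse): 26/18 ≈ 1.4444
Work factor (direct): 105/364 ≈ 0.2885
d₂ = 8 × 26/18 × 105/364 = (8 × 26 × 105) / (18 × 364) = 21840/6552
≈ 3.33 days

3.33 days


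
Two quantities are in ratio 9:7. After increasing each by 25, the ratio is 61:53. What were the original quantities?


Let A = 9k, B = 7k.
(9k + 25) / (7k + 25) = 61/53
Cross-multiply: 53(9k + 25) = 61(7k + 25)
477k + 1325 = 427k + 1525
477k - 427k = 1525 - 1325
50k = 200
k = 200/50 = 4
A = 9×4 = 36, B = 7×4 = 28
= A = 36, B = 28

A = 36, B = 28


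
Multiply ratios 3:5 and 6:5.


Compound ratio = (3×6) : (5×5)
= 18:25
GCD = 1
= 18:25

18:25


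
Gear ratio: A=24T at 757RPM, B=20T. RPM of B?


Gear ratio = 24:20 = 6:5
RPM_B = RPM_A × (teeth_A / teeth_B)
= 757 × (24/20)
= 908.4 RPM

908.4 RPM


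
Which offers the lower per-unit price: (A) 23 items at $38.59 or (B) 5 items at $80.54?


Deal A: $38.59/23 = $1.6778/unit
Deal B: $80.54/5 = $16.1080/unit
A is cheaper per unit
= Deal A

Deal A


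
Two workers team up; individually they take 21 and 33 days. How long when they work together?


Rate of A = 1/21 per day
Rate of B = 1/33 per day
Combined rate = 1/21 + 1/33 = 54/693 ≈ 0.0779 per day
Days = 1 / combined rate = 693/54
≈ 12.83 days

12.83 days


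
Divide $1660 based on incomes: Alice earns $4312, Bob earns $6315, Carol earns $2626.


Total income = 4312 + 6315 + 2626 = $13253
Alice: $1660 × 4312/13253 = $540.10
Bob: $1660 × 6315/13253 = $790.98
Carol: $1660 × 2626/13253 = $328.92
= Alice: $540.10, Bob: $790.98, Carol: $328.92

Alice: $540.10, Bob: $790.98, Carol: $328.92


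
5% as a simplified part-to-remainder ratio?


5% means 5 parts out of 100; remainder = 95
Part : remainder = 5:95
GCD = 5
= 1:19

1:19


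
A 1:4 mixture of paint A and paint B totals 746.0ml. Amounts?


Total parts = 1 + 4 = 5
paint A: 746.0 × 1/5 = 149.2ml
paint B: 746.0 × 4/5 = 596.8ml
= 149.2ml and 596.8ml

149.2ml and 596.8ml


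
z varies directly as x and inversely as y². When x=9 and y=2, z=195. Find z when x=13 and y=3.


z = k·x/y²
Solve for k using the known point: k = z·y²/x = 195×4/9 = 780/9 ≈ 86.6667
Now evaluate at x=13, y=3:
z = k × 13 / 9 = (780 × 13) / (9 × 9) = 10140/81
≈ 125.1852

125.1852


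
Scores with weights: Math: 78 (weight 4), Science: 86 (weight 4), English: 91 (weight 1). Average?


Numerator = 78×4 + 86×4 + 91×1
= 312 + 344 + 91
= 747
Total weight = 9
Weighted avg = 747/9
= 83.00

83.00


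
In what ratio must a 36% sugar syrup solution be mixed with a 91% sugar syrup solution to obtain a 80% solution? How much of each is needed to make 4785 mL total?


Let x parts of 36% mix with y parts of 91%.
36x + 91y = 80(x + y)
36x + 91y = 80x + 80y
x(36 - 80) = y(80 - 91)
x/y = (91 - 80)/(80 - 36) = 11/44
Simplify: 1:4
Total parts = 5; one part = 4785/5 = 957.00 mL
36% solution: 1×957.00 = 957.00 mL
91% solution: 4×957.00 = 3828.00 mL
= ratio 1:4; 957.00 mL and 3828.00 mL

ratio 1:4; 957.00 mL and 3828.00 mL


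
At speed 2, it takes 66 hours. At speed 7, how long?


Inverse proportion: x × y = constant
k = 2 × 66 = 132
y₂ = k / 7 = 132 / 7
= 18.86

18.86


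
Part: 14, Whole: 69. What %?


Percentage = (part / whole) × 100
= (14 / 69) × 100
≈ 20.29%

20.29%


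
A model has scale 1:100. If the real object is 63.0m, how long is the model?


Model size = real / scale
= 63.0 / 100
= 0.6300 m

0.6300 m


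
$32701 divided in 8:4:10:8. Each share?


Total parts = 8 + 4 + 10 + 8 = 30
Part 1: 32701 × 8/30 = 8720.27
Part 2: 32701 × 4/30 = 4360.13
Part 3: 32701 × 10/30 = 10900.33
Part 4: 32701 × 8/30 = 8720.27
= Part 1: $8720.27, Part 2: $4360.13, Part 3: $10900.33, Part 4: $8720.27

Part 1: $8720.27, Part 2: $4360.13, Part 3: $10900.33, Part 4: $8720.27


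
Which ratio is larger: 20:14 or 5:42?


20/14 = 1.4286
5/42 = 0.1190
1.4286 > 0.1190, so 20:14 is greater
= 20:14

20:14


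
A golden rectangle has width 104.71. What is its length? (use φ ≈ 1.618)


φ = (1 + √5) / 2 ≈ 1.618
Length = width × φ = 104.71 × 1.618 = 169.42078
≈ 169.42

169.42


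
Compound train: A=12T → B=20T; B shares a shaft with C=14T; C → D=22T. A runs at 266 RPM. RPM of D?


Stage 1: RPM_B = RPM_A × t_A/t_B = 266 × 12/20 = 3192/20 = 159.60
B and C share a shaft → RPM_C = RPM_B
Stage 2: RPM_D = RPM_C × t_C/t_D = RPM_A × (t_A×t_C)/(t_B×t_D)
Overall ratio = (12×14)/(20×22) = 168/440
RPM_D = 266 × 168/440 = 44688/440
≈ 101.56 RPM

101.56 RPM


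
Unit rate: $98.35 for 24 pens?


Unit rate = total / quantity
= 98.35 / 24
= $4.10 per unit

$4.10 per unit


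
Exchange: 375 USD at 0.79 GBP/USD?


Amount × rate = 375 × 0.79
= 296.25 GBP

296.25 GBP


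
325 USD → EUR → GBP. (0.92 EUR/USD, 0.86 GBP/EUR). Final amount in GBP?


Step 1: 325 USD × 0.92 = 299.00 EUR
Step 2: 299.00 EUR × 0.86 = 257.14 GBP
Implied rate USD→GBP = 0.92 × 0.86 = 0.7912
= 257.14 GBP

257.14 GBP


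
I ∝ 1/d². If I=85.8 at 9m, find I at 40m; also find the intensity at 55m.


I₁d₁² = I₂d₂²
I at 40m = 85.8 × (9/40)² = 85.8 × 81/1600 = 6949.8/1600 ≈ 4.3436
I at 55m = 85.8 × (9/55)² = 85.8 × 81/3025 = 6949.8/3025 ≈ 2.2975
= 4.3436 and 2.2975

4.3436 and 2.2975


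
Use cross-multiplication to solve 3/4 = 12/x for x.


Cross multiply: 3 × x = 4 × 12
3x = 48
x = 48 / 3
= 16.00

16.00


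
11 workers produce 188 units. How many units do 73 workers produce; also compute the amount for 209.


Direct proportion: y/x = constant
k = 188/11 ≈ 17.0909
y at x=73: k × 73 = 188 × 73 / 11 = 13724/11 ≈ 1247.64
y at x=209: k × 209 = 188 × 209 / 11 = 39292/11 = 3572.00
= 1247.64 and 3572.00

1247.64 and 3572.00


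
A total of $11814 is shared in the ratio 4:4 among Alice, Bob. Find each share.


Total parts = 4 + 4 = 8
Alice: 11814 × 4/8 = 5907.00
Bob: 11814 × 4/8 = 5907.00
= Alice: $5907.00, Bob: $5907.00

Alice: $5907.00, Bob: $5907.00


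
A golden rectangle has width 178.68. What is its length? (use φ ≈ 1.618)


φ = (1 + √5) / 2 ≈ 1.618
Length = width × φ = 178.68 × 1.618 = 289.10424
≈ 289.10

289.10


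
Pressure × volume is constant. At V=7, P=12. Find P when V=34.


Inverse proportion: x × y = constant
k = 7 × 12 = 84
y₂ = k / 34 = 84 / 34
= 2.47

2.47
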